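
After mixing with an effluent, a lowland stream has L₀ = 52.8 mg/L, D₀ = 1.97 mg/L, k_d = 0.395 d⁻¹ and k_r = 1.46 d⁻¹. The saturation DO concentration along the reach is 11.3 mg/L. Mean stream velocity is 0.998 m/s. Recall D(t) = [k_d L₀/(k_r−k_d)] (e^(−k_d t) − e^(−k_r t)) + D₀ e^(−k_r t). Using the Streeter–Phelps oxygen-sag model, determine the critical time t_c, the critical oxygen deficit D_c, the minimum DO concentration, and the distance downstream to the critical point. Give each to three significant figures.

With k_r/k_d = 3.696 and 1 − D₀(k_r−k_d)/(k_d L₀) = 0.8994,
t_c = ln(3.696 × 0.8994) / (1.46 − 0.395) = ln(3.324) / 1.065 = 1.201/1.065 = 1.128 d.
D_c = (k_d/k_r) L₀ e^(−k_d t_c) = (0.395/1.46) × 52.8 × e^(−0.395×1.128) = 0.2705 × 52.8 × 0.6405 = 9.149 mg/L.
Minimum DO = C_s − D_c = 11.3 − 9.149 = 2.151 mg/L.
x_c = v t_c = 0.998 m/s × 1.128 d × 86400 s/d = 97260 m ≈ 97.3 km.

t_c ≈ 1.13 d; D_c ≈ 9.15 mg/L; min DO ≈ 2.15 mg/L; x_c ≈ 97.3 km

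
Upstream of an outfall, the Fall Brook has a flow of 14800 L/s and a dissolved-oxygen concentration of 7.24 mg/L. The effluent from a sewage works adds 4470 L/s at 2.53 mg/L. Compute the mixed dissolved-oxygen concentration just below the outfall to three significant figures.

Flow-weighted mixing: C = (Q_r C_r + Q_w C_w)/(Q_r + Q_w)
= (14800×7.24 + 4470×2.53)/(14800 + 4470) = 118500/19270 = 6.147 mg/L.

6.15 mg/L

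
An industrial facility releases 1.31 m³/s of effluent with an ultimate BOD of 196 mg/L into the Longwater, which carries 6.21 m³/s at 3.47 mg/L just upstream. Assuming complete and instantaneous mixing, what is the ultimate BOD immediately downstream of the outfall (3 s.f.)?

Flow-weighted mixing: C = (Q_r C_r + Q_w C_w)/(Q_r + Q_w)
= (6.21×3.47 + 1.31×196)/(6.21 + 1.31) = 278.3/7.520 = 37.01 mg/L.

37.0 mg/L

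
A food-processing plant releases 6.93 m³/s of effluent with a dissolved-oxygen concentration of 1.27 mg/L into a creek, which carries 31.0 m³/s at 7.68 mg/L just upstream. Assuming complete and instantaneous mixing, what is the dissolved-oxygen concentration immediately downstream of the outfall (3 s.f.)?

Flow-weighted mixing: C = (Q_r C_r + Q_w C_w)/(Q_r + Q_w)
= (31.0×7.68 + 6.93×1.27)/(31.0 + 6.93) = 246.9/37.93 = 6.509 mg/L.

6.51 mg/L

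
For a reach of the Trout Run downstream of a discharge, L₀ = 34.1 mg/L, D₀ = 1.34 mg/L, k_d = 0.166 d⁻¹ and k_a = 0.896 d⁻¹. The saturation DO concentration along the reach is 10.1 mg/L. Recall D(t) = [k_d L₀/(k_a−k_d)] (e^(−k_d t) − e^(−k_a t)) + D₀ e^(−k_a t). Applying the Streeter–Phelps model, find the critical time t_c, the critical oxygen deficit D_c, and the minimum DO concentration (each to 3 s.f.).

t_c ≈ 2.05 d; D_c ≈ 4.50 mg/L; min DO ≈ 5.60 mg/L

With k_a/k_d = 5.398 and 1 − D₀(k_a−k_d)/(k_d L₀) = 0.8272,
t_c = ln(5.398 × 0.8272) / (0.896 − 0.166) = ln(4.465) / 0.7300 = 1.496/0.7300 = 2.050 d.
D_c = (k_d/k_a) L₀ e^(−k_d t_c) = (0.166/0.896) × 34.1 × e^(−0.166×2.050) = 0.1853 × 34.1 × 0.7116 = 4.496 mg/L.
Minimum DO = C_s − D_c = 10.1 − 4.496 = 5.604 mg/L.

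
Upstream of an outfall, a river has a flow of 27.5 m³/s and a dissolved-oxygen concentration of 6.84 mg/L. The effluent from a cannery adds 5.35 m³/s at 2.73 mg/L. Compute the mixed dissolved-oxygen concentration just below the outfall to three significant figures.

Flow-weighted mixing: C = (Q_r C_r + Q_w C_w)/(Q_r + Q_w)
= (27.5×6.84 + 5.35×2.73)/(27.5 + 5.35) = 202.7/32.85 = 6.171 mg/L.

6.17 mg/L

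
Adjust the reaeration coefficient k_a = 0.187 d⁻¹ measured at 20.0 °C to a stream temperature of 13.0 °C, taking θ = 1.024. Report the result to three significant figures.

k_a ≈ 0.158 d⁻¹

k_a(T₂) = k_a(T₁) · θ^(T₂−T₁) = 0.187 × 1.024^(13.0−20.0)
= 0.187 × 1.024^-7.00 = 0.187 × 0.8470 = 0.1584 d⁻¹.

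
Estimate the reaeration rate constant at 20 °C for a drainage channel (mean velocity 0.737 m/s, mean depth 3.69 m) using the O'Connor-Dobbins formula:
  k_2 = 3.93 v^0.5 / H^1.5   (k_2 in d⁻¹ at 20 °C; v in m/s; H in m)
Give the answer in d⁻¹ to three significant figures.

k_2 = 3.93 × 0.737^0.5 / 3.69^1.5 = 3.93 × 0.8585 / 7.088 = 0.4760 d⁻¹.

k_2 ≈ 0.476 d⁻¹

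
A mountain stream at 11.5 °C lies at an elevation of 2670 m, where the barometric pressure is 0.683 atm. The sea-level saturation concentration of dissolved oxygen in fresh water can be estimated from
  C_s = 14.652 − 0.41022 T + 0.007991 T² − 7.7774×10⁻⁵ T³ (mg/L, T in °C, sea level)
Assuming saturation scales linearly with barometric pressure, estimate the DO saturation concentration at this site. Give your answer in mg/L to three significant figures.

C_s ≈ 7.43 mg/L

At sea level: C_s = 14.652 − 0.41022×11.5 + 0.007991×11.5² − 7.7774×10⁻⁵×11.5³ = 10.87 mg/L.
Pressure correction: C_s' = 10.87 × 0.683 = 7.426 mg/L.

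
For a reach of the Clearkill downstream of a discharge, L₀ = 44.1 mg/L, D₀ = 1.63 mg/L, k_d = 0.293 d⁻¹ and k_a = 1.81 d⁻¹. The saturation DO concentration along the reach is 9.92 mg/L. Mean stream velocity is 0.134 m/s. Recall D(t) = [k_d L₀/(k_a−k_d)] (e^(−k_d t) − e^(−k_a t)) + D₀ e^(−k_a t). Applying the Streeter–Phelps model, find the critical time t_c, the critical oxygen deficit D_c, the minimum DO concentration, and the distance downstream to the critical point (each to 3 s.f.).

t_c ≈ 1.06 d; D_c ≈ 5.23 mg/L; min DO ≈ 4.69 mg/L; x_c ≈ 12.3 km

At the critical point dD/dt = 0, so k_d L₀ e^(−k_d t) = k_a D. Substituting D(t) from the Streeter–Phelps equation and solving for t gives
t_c = ln[(k_a/k_d)(1 − D₀(k_a−k_d)/(k_d L₀))] / (k_a−k_d).
Here k_a−k_d = 1.517 d⁻¹ and 1 − D₀(k_a−k_d)/(k_d L₀) = 1 − 1.63×1.517/(0.293×44.1) = 0.8086, so
t_c = ln(6.177 × 0.8086) / 1.517 = 1.608 / 1.517 = 1.060 d.
D_c = (k_d/k_a) L₀ e^(−k_d t_c) = (0.293/1.81) × 44.1 × e^(−0.293×1.060) = 0.1619 × 44.1 × 0.7330 = 5.232 mg/L.
Minimum DO = C_s − D_c = 9.92 − 5.232 = 4.688 mg/L.
x_c = v t_c = 0.134 m/s × 1.060 d × 86400 s/d = 12280 m ≈ 12.3 km.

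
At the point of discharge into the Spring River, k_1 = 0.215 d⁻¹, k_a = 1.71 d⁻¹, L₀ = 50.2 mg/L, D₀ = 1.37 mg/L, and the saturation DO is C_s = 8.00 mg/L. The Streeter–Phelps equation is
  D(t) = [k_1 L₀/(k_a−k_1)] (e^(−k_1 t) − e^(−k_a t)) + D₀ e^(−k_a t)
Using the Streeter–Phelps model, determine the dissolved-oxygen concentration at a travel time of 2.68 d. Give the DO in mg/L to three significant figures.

DO ≈ 4.00 mg/L

k_1 L₀/(k_a−k_1) = 0.215×50.2/(1.71−0.215) = 10.79/1.495 = 7.219 mg/L.
e^(−k_1 t) = e^(−0.215×2.680) = 0.5620; e^(−k_a t) = e^(−1.71×2.680) = 0.01023.
D = 7.219 × (0.5620 − 0.01023) + 1.37 × 0.01023 = 3.984 + 0.01401 = 3.998 mg/L.
DO = C_s − D = 8.00 − 3.998 = 4.002 mg/L.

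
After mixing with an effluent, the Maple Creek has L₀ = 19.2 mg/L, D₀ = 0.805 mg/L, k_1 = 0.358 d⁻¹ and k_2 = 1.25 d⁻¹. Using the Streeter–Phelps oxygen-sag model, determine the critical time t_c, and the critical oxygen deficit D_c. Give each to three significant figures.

t_c ≈ 1.28 d; D_c ≈ 3.48 mg/L

t_c = [1/(k_2−k_1)] ln[(k_2/k_1)(1 − D₀(k_2−k_1)/(k_1 L₀))]
= [1/(1.25−0.358)] ln[(1.25/0.358)(1 − 0.805×0.8920/(0.358×19.2))]
= (1/0.8920) ln[3.492 × 0.8955] = 1.121 × ln(3.127) = 1.121 × 1.140 = 1.278 d.
D_c = (k_1/k_2) L₀ e^(−k_1 t_c) = (0.358/1.25) × 19.2 × e^(−0.358×1.278) = 0.2864 × 19.2 × 0.6328 = 3.480 mg/L.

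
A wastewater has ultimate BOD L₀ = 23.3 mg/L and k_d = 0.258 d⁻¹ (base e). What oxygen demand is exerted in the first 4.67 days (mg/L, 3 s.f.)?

y_t = L₀(1 − e^(−k_d t)) = 23.3 × (1 − e^(−0.258×4.67))
= 23.3 × (1 − 0.2997) = 23.3 × 0.7003 = 16.32 mg/L.

y ≈ 16.3 mg/L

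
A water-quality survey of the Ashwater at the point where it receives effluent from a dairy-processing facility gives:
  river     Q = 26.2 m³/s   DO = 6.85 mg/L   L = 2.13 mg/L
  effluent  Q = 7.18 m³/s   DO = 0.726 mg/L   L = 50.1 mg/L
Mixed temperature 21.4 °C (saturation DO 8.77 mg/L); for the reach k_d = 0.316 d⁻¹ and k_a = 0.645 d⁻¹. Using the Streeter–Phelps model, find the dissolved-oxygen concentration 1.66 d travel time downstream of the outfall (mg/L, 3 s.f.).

DO ≈ 4.68 mg/L

Mixed DO = (26.2×6.85 + 7.18×0.726)/(26.2+7.18) = 184.7/33.38 = 5.533 mg/L.
Mixed L₀ = (26.2×2.13 + 7.18×50.1)/(33.38) = 415.5/33.38 = 12.45 mg/L.
Initial deficit D₀ = C_s − DO₀ = 8.77 − 5.533 = 3.237 mg/L.
D(1.66) = [0.316×12.45/(0.645−0.316)](e^(−0.316×1.66) − e^(−0.645×1.66)) + 3.237 e^(−0.645×1.66)
= 11.96 × (0.5918 − 0.3428) + 3.237 × 0.3428 = 4.087 mg/L.
DO = 8.77 − 4.087 = 4.683 mg/L.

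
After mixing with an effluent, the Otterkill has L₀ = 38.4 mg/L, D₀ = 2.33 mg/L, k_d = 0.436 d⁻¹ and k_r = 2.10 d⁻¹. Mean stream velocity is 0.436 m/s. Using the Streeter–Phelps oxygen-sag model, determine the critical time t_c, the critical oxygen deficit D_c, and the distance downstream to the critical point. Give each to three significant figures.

t_c = [1/(k_r−k_d)] ln[(k_r/k_d)(1 − D₀(k_r−k_d)/(k_d L₀))]
= [1/(2.10−0.436)] ln[(2.10/0.436)(1 − 2.33×1.664/(0.436×38.4))]
= (1/1.664) ln[4.817 × 0.7684] = 0.6010 × ln(3.701) = 0.6010 × 1.309 = 0.7864 d.
L(t_c) = L₀ e^(−k_d t_c) = 38.4 × 0.7097 = 27.25 mg/L, and at the critical point k_r D_c = k_d L, so D_c = (0.436/2.10) × 27.25 = 5.658 mg/L.
x_c = v t_c = 0.436 m/s × 0.7864 d × 86400 s/d = 29630 m ≈ 29.6 km.

t_c ≈ 0.786 d; D_c ≈ 5.66 mg/L; x_c ≈ 29.6 km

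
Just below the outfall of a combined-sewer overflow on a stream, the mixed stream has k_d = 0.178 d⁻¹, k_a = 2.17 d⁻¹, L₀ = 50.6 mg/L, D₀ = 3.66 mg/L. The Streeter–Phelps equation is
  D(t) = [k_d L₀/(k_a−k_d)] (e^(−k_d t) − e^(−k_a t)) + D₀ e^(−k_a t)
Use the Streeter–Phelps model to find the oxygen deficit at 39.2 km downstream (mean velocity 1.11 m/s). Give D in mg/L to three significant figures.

Travel time t = x/v = 39.2 km / (1.11 m/s) = 39200 m / 1.11 m/s = 35320 s = 0.4087 d.
k_d L₀/(k_a−k_d) = 0.178×50.6/(2.17−0.178) = 9.007/1.992 = 4.521 mg/L.
e^(−k_d t) = e^(−0.178×0.4087) = 0.9298; e^(−k_a t) = e^(−2.17×0.4087) = 0.4119.
D = 4.521 × (0.9298 − 0.4119) + 3.66 × 0.4119 = 2.342 + 1.508 = 3.849 mg/L.

D ≈ 3.85 mg/L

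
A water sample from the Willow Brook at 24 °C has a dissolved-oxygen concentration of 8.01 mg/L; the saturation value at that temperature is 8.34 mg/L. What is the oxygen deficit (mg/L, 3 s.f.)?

D ≈ 0.330 mg/L

D = C_s − C = 8.34 − 8.01 = 0.330 mg/L.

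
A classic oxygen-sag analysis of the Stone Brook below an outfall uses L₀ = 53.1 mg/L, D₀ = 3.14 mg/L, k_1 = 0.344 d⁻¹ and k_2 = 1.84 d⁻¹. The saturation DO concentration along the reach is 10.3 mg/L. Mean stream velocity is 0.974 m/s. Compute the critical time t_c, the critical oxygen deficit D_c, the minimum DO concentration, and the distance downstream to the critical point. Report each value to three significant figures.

With k_2/k_1 = 5.349 and 1 − D₀(k_2−k_1)/(k_1 L₀) = 0.7428,
t_c = ln(5.349 × 0.7428) / (1.84 − 0.344) = ln(3.973) / 1.496 = 1.380/1.496 = 0.9222 d.
D_c = (k_1/k_2) L₀ e^(−k_1 t_c) = (0.344/1.84) × 53.1 × e^(−0.344×0.9222) = 0.1870 × 53.1 × 0.7282 = 7.229 mg/L.
Minimum DO = C_s − D_c = 10.3 − 7.229 = 3.071 mg/L.
x_c = v t_c = 0.974 m/s × 0.9222 d × 86400 s/d = 77610 m ≈ 77.6 km.

t_c ≈ 0.922 d; D_c ≈ 7.23 mg/L; min DO ≈ 3.07 mg/L; x_c ≈ 77.6 km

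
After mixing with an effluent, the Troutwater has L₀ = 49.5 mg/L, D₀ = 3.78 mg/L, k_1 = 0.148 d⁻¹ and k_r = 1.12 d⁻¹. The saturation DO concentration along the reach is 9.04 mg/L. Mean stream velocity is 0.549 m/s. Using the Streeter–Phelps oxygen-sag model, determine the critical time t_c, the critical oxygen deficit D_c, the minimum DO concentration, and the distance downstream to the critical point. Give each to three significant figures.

t_c ≈ 1.37 d; D_c ≈ 5.34 mg/L; min DO ≈ 3.70 mg/L; x_c ≈ 64.8 km

At the critical point dD/dt = 0, so k_1 L₀ e^(−k_1 t) = k_r D. Substituting D(t) from the Streeter–Phelps equation and solving for t gives
t_c = ln[(k_r/k_1)(1 − D₀(k_r−k_1)/(k_1 L₀))] / (k_r−k_1).
Here k_r−k_1 = 0.9720 d⁻¹ and 1 − D₀(k_r−k_1)/(k_1 L₀) = 1 − 3.78×0.9720/(0.148×49.5) = 0.4985, so
t_c = ln(7.568 × 0.4985) / 0.9720 = 1.328 / 0.9720 = 1.366 d.
L(t_c) = L₀ e^(−k_1 t_c) = 49.5 × 0.8170 = 40.44 mg/L, and at the critical point k_r D_c = k_1 L, so D_c = (0.148/1.12) × 40.44 = 5.344 mg/L.
Minimum DO = C_s − D_c = 9.04 − 5.344 = 3.696 mg/L.
x_c = v t_c = 0.549 m/s × 1.366 d × 86400 s/d = 64790 m ≈ 64.8 km.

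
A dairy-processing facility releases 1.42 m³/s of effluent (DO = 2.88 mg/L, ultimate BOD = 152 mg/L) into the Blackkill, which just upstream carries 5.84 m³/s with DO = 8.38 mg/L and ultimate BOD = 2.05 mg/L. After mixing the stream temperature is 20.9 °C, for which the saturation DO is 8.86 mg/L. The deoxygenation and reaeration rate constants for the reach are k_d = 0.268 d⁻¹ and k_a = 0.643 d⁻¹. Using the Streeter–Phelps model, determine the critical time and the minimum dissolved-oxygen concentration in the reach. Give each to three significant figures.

Mixed DO = (5.84×8.38 + 1.42×2.88)/(5.84+1.42) = 53.03/7.260 = 7.304 mg/L.
Mixed L₀ = (5.84×2.05 + 1.42×152)/(7.260) = 227.8/7.260 = 31.38 mg/L.
Initial deficit D₀ = C_s − DO₀ = 8.86 − 7.304 = 1.556 mg/L.
t_c = (1/0.3750) ln[(0.643/0.268)(1 − 1.556×0.3750/(0.268×31.38))] = 2.667 × ln(2.233) = 2.142 d.
D_c = (0.268/0.643) × 31.38 × e^(−0.268×2.142) = 0.4168 × 31.38 × 0.5632 = 7.366 mg/L.
Minimum DO = 8.86 − 7.366 = 1.494 mg/L.

t_c ≈ 2.14 d; minimum DO ≈ 1.49 mg/L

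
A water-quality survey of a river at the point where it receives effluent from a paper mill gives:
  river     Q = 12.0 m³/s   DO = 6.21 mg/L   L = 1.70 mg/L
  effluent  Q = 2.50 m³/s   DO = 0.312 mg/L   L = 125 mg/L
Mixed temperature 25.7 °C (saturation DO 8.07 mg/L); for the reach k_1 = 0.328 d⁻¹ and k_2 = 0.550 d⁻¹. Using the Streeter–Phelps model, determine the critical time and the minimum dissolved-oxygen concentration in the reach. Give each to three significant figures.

t_c ≈ 1.93 d; minimum DO ≈ 0.798 mg/L

Mixed DO = (12.0×6.21 + 2.50×0.312)/(12.0+2.50) = 75.30/14.50 = 5.193 mg/L.
Mixed L₀ = (12.0×1.70 + 2.50×125)/(14.50) = 332.9/14.50 = 22.96 mg/L.
Initial deficit D₀ = C_s − DO₀ = 8.07 − 5.193 = 2.877 mg/L.
t_c = (1/0.2220) ln[(0.550/0.328)(1 − 2.877×0.2220/(0.328×22.96))] = 4.505 × ln(1.535) = 1.929 d.
D_c = (0.328/0.550) × 22.96 × e^(−0.328×1.929) = 0.5964 × 22.96 × 0.5311 = 7.272 mg/L.
Minimum DO = 8.07 − 7.272 = 0.7981 mg/L.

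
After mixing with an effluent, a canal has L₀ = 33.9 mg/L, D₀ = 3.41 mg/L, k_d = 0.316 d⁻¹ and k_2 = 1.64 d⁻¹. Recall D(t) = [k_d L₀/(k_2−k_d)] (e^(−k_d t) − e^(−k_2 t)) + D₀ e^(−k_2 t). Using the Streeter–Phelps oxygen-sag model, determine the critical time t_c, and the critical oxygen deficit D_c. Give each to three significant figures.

At the critical point dD/dt = 0, so k_d L₀ e^(−k_d t) = k_2 D. Substituting D(t) from the Streeter–Phelps equation and solving for t gives
t_c = ln[(k_2/k_d)(1 − D₀(k_2−k_d)/(k_d L₀))] / (k_2−k_d).
Here k_2−k_d = 1.324 d⁻¹ and 1 − D₀(k_2−k_d)/(k_d L₀) = 1 − 3.41×1.324/(0.316×33.9) = 0.5785, so
t_c = ln(5.190 × 0.5785) / 1.324 = 1.099 / 1.324 = 0.8304 d.
D_c = (k_d/k_2) L₀ e^(−k_d t_c) = (0.316/1.64) × 33.9 × e^(−0.316×0.8304) = 0.1927 × 33.9 × 0.7692 = 5.024 mg/L.

t_c ≈ 0.830 d; D_c ≈ 5.02 mg/L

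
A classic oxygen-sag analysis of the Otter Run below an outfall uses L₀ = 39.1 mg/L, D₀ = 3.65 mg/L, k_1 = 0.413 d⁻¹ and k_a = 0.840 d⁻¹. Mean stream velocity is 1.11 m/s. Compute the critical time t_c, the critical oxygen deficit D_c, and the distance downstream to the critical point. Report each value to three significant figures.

At the critical point dD/dt = 0, so k_1 L₀ e^(−k_1 t) = k_a D. Substituting D(t) from the Streeter–Phelps equation and solving for t gives
t_c = ln[(k_a/k_1)(1 − D₀(k_a−k_1)/(k_1 L₀))] / (k_a−k_1).
Here k_a−k_1 = 0.4270 d⁻¹ and 1 − D₀(k_a−k_1)/(k_1 L₀) = 1 − 3.65×0.4270/(0.413×39.1) = 0.9035, so
t_c = ln(2.034 × 0.9035) / 0.4270 = 0.6085 / 0.4270 = 1.425 d.
D_c = (k_1/k_a) L₀ e^(−k_1 t_c) = (0.413/0.840) × 39.1 × e^(−0.413×1.425) = 0.4917 × 39.1 × 0.5552 = 10.67 mg/L.
x_c = v t_c = 1.11 m/s × 1.425 d × 86400 s/d = 136700 m ≈ 137 km.

t_c ≈ 1.42 d; D_c ≈ 10.7 mg/L; x_c ≈ 137 km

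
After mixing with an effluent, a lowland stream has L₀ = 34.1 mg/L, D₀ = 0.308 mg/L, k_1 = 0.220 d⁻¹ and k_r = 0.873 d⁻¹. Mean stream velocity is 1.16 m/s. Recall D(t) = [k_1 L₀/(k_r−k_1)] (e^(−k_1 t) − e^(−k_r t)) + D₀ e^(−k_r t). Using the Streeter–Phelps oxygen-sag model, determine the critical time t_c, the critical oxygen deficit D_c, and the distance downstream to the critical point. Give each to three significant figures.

t_c ≈ 2.07 d; D_c ≈ 5.45 mg/L; x_c ≈ 207 km

At the critical point dD/dt = 0, so k_1 L₀ e^(−k_1 t) = k_r D. Substituting D(t) from the Streeter–Phelps equation and solving for t gives
t_c = ln[(k_r/k_1)(1 − D₀(k_r−k_1)/(k_1 L₀))] / (k_r−k_1).
Here k_r−k_1 = 0.6530 d⁻¹ and 1 − D₀(k_r−k_1)/(k_1 L₀) = 1 − 0.308×0.6530/(0.220×34.1) = 0.9732, so
t_c = ln(3.968 × 0.9732) / 0.6530 = 1.351 / 0.6530 = 2.069 d.
D_c = (k_1/k_r) L₀ e^(−k_1 t_c) = (0.220/0.873) × 34.1 × e^(−0.220×2.069) = 0.2520 × 34.1 × 0.6343 = 5.451 mg/L.
x_c = v t_c = 1.16 m/s × 2.069 d × 86400 s/d = 207400 m ≈ 207 km.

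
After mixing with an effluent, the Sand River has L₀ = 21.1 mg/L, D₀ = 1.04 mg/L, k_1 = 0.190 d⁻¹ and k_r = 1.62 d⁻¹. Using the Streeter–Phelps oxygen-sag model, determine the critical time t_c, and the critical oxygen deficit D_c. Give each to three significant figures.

t_c ≈ 1.17 d; D_c ≈ 1.98 mg/L

t_c = [1/(k_r−k_1)] ln[(k_r/k_1)(1 − D₀(k_r−k_1)/(k_1 L₀))]
= [1/(1.62−0.190)] ln[(1.62/0.190)(1 − 1.04×1.430/(0.190×21.1))]
= (1/1.430) ln[8.526 × 0.6290] = 0.6993 × ln(5.363) = 0.6993 × 1.680 = 1.175 d.
D_c = (k_1/k_r) L₀ e^(−k_1 t_c) = (0.190/1.62) × 21.1 × e^(−0.190×1.175) = 0.1173 × 21.1 × 0.8000 = 1.980 mg/L.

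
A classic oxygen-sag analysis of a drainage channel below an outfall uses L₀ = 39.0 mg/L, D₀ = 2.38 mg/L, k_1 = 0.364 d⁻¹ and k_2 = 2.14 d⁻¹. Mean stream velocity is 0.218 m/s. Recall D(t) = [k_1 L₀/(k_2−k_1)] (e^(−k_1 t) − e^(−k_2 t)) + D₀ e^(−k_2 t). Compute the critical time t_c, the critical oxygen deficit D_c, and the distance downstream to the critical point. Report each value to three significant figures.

t_c ≈ 0.798 d; D_c ≈ 4.96 mg/L; x_c ≈ 15.0 km

t_c = [1/(k_2−k_1)] ln[(k_2/k_1)(1 − D₀(k_2−k_1)/(k_1 L₀))]
= [1/(2.14−0.364)] ln[(2.14/0.364)(1 − 2.38×1.776/(0.364×39.0))]
= (1/1.776) ln[5.879 × 0.7022] = 0.5631 × ln(4.129) = 0.5631 × 1.418 = 0.7984 d.
D_c = (k_1/k_2) L₀ e^(−k_1 t_c) = (0.364/2.14) × 39.0 × e^(−0.364×0.7984) = 0.1701 × 39.0 × 0.7478 = 4.961 mg/L.
x_c = v t_c = 0.218 m/s × 0.7984 d × 86400 s/d = 15040 m ≈ 15.0 km.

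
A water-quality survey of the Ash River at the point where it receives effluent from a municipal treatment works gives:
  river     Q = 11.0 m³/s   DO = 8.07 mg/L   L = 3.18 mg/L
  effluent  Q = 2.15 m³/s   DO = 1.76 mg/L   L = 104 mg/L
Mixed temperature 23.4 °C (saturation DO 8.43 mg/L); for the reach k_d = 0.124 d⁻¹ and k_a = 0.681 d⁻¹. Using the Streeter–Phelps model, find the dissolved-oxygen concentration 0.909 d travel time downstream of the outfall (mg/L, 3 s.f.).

DO ≈ 6.13 mg/L

Mixed DO = (11.0×8.07 + 2.15×1.76)/(11.0+2.15) = 92.55/13.15 = 7.038 mg/L.
Mixed L₀ = (11.0×3.18 + 2.15×104)/(13.15) = 258.6/13.15 = 19.66 mg/L.
Initial deficit D₀ = C_s − DO₀ = 8.43 − 7.038 = 1.392 mg/L.
D(0.909) = [0.124×19.66/(0.681−0.124)](e^(−0.124×0.909) − e^(−0.681×0.909)) + 1.392 e^(−0.681×0.909)
= 4.378 × (0.8934 − 0.5385) + 1.392 × 0.5385 = 2.303 mg/L.
DO = 8.43 − 2.303 = 6.127 mg/L.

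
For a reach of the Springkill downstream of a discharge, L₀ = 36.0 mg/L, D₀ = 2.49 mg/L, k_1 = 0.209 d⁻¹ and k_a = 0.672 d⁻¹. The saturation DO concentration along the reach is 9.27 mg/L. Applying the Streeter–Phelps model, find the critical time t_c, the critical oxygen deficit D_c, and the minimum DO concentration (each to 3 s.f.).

At the critical point dD/dt = 0, so k_1 L₀ e^(−k_1 t) = k_a D. Substituting D(t) from the Streeter–Phelps equation and solving for t gives
t_c = ln[(k_a/k_1)(1 − D₀(k_a−k_1)/(k_1 L₀))] / (k_a−k_1).
Here k_a−k_1 = 0.4630 d⁻¹ and 1 − D₀(k_a−k_1)/(k_1 L₀) = 1 − 2.49×0.4630/(0.209×36.0) = 0.8468, so
t_c = ln(3.215 × 0.8468) / 0.4630 = 1.002 / 0.4630 = 2.163 d.
D_c = (k_1/k_a) L₀ e^(−k_1 t_c) = (0.209/0.672) × 36.0 × e^(−0.209×2.163) = 0.3110 × 36.0 × 0.6363 = 7.124 mg/L.
Minimum DO = C_s − D_c = 9.27 − 7.124 = 2.146 mg/L.

t_c ≈ 2.16 d; D_c ≈ 7.12 mg/L; min DO ≈ 2.15 mg/L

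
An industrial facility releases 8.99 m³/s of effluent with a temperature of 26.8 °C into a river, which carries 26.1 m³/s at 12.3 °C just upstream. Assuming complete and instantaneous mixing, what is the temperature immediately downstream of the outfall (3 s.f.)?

16.0 °C

Flow-weighted mixing: C = (Q_r C_r + Q_w C_w)/(Q_r + Q_w)
= (26.1×12.3 + 8.99×26.8)/(26.1 + 8.99) = 562.0/35.09 = 16.01 °C.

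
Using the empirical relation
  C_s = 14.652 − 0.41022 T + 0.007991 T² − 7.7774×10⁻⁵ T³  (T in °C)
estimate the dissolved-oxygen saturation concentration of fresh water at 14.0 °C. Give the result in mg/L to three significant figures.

C_s ≈ 10.3 mg/L

C_s = 14.652 − 0.41022×14.0 + 0.007991×14.0² − 7.7774×10⁻⁵×14.0³ = 10.26 mg/L.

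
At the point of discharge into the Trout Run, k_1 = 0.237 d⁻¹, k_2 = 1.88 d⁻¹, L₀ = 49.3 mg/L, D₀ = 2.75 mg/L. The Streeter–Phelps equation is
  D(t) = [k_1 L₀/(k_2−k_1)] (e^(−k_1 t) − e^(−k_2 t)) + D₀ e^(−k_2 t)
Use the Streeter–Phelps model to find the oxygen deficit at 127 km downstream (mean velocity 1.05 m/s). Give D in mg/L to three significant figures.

D ≈ 4.79 mg/L

Travel time t = x/v = 127 km / (1.05 m/s) = 127000 m / 1.05 m/s = 121000 s = 1.400 d.
k_1 L₀/(k_2−k_1) = 0.237×49.3/(1.88−0.237) = 11.68/1.643 = 7.111 mg/L.
e^(−k_1 t) = e^(−0.237×1.400) = 0.7176; e^(−k_2 t) = e^(−1.88×1.400) = 0.07195.
D = 7.111 × (0.7176 − 0.07195) + 2.75 × 0.07195 = 4.592 + 0.1979 = 4.790 mg/L.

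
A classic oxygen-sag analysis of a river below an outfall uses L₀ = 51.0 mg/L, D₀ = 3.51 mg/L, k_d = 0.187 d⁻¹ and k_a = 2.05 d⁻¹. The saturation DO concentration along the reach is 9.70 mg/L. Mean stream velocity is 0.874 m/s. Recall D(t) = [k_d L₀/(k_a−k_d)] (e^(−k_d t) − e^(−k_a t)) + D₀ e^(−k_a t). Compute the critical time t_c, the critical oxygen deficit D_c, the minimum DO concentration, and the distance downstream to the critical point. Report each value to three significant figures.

t_c ≈ 0.664 d; D_c ≈ 4.11 mg/L; min DO ≈ 5.59 mg/L; x_c ≈ 50.1 km

With k_a/k_d = 10.96 and 1 − D₀(k_a−k_d)/(k_d L₀) = 0.3143,
t_c = ln(10.96 × 0.3143) / (2.05 − 0.187) = ln(3.446) / 1.863 = 1.237/1.863 = 0.6641 d.
L(t_c) = L₀ e^(−k_d t_c) = 51.0 × 0.8832 = 45.04 mg/L, and at the critical point k_a D_c = k_d L, so D_c = (0.187/2.05) × 45.04 = 4.109 mg/L.
Minimum DO = C_s − D_c = 9.70 − 4.109 = 5.591 mg/L.
x_c = v t_c = 0.874 m/s × 0.6641 d × 86400 s/d = 50150 m ≈ 50.1 km.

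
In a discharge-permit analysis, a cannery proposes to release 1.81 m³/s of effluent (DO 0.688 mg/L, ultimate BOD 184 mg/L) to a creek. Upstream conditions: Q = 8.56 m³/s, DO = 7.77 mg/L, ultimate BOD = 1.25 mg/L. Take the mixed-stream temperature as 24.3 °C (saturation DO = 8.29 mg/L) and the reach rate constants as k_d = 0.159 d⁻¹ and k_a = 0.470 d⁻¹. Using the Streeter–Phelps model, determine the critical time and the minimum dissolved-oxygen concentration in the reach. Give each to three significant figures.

Mixed DO = (8.56×7.77 + 1.81×0.688)/(8.56+1.81) = 67.76/10.37 = 6.534 mg/L.
Mixed L₀ = (8.56×1.25 + 1.81×184)/(10.37) = 343.7/10.37 = 33.15 mg/L.
Initial deficit D₀ = C_s − DO₀ = 8.29 − 6.534 = 1.756 mg/L.
t_c = (1/0.3110) ln[(0.470/0.159)(1 − 1.756×0.3110/(0.159×33.15))] = 3.215 × ln(2.650) = 3.133 d.
D_c = (0.159/0.470) × 33.15 × e^(−0.159×3.133) = 0.3383 × 33.15 × 0.6076 = 6.814 mg/L.
Minimum DO = 8.29 − 6.814 = 1.476 mg/L.

t_c ≈ 3.13 d; minimum DO ≈ 1.48 mg/L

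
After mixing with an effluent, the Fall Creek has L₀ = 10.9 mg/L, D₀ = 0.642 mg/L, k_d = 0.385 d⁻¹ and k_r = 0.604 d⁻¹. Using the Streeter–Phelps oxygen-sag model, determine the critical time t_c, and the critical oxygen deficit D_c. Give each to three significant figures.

t_c ≈ 1.90 d; D_c ≈ 3.34 mg/L

At the critical point dD/dt = 0, so k_d L₀ e^(−k_d t) = k_r D. Substituting D(t) from the Streeter–Phelps equation and solving for t gives
t_c = ln[(k_r/k_d)(1 − D₀(k_r−k_d)/(k_d L₀))] / (k_r−k_d).
Here k_r−k_d = 0.2190 d⁻¹ and 1 − D₀(k_r−k_d)/(k_d L₀) = 1 − 0.642×0.2190/(0.385×10.9) = 0.9665, so
t_c = ln(1.569 × 0.9665) / 0.2190 = 0.4163 / 0.2190 = 1.901 d.
D_c = (k_d/k_r) L₀ e^(−k_d t_c) = (0.385/0.604) × 10.9 × e^(−0.385×1.901) = 0.6374 × 10.9 × 0.4811 = 3.342 mg/L.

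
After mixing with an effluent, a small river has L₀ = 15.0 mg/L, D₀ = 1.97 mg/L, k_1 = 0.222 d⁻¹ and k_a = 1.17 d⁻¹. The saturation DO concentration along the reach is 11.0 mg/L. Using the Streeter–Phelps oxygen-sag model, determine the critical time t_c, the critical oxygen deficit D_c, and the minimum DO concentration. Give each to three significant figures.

With k_a/k_1 = 5.270 and 1 − D₀(k_a−k_1)/(k_1 L₀) = 0.4392,
t_c = ln(5.270 × 0.4392) / (1.17 − 0.222) = ln(2.315) / 0.9480 = 0.8392/0.9480 = 0.8852 d.
L(t_c) = L₀ e^(−k_1 t_c) = 15.0 × 0.8216 = 12.32 mg/L, and at the critical point k_a D_c = k_1 L, so D_c = (0.222/1.17) × 12.32 = 2.338 mg/L.
Minimum DO = C_s − D_c = 11.0 − 2.338 = 8.662 mg/L.

t_c ≈ 0.885 d; D_c ≈ 2.34 mg/L; min DO ≈ 8.66 mg/L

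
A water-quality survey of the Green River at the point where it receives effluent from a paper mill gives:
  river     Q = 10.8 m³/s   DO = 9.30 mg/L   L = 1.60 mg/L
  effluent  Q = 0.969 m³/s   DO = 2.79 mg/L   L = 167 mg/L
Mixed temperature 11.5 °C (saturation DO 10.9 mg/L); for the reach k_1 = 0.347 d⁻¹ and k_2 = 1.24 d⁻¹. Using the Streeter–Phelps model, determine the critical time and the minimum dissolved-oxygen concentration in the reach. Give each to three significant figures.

t_c ≈ 0.924 d; minimum DO ≈ 7.81 mg/L

Mixed DO = (10.8×9.30 + 0.969×2.79)/(10.8+0.969) = 103.1/11.77 = 8.764 mg/L.
Mixed L₀ = (10.8×1.60 + 0.969×167)/(11.77) = 179.1/11.77 = 15.22 mg/L.
Initial deficit D₀ = C_s − DO₀ = 10.9 − 8.764 = 2.136 mg/L.
t_c = (1/0.8930) ln[(1.24/0.347)(1 − 2.136×0.8930/(0.347×15.22))] = 1.120 × ln(2.283) = 0.9243 d.
D_c = (0.347/1.24) × 15.22 × e^(−0.347×0.9243) = 0.2798 × 15.22 × 0.7256 = 3.090 mg/L.
Minimum DO = 10.9 − 3.090 = 7.810 mg/L.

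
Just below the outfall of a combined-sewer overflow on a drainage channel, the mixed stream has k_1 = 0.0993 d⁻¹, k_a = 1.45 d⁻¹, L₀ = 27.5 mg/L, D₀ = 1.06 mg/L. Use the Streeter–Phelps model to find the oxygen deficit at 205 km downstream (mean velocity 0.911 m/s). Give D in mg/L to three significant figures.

D ≈ 1.54 mg/L

Travel time t = x/v = 205 km / (0.911 m/s) = 205000 m / 0.911 m/s = 225000 s = 2.604 d.
k_1 L₀/(k_a−k_1) = 0.0993×27.5/(1.45−0.0993) = 2.731/1.351 = 2.022 mg/L.
e^(−k_1 t) = e^(−0.0993×2.604) = 0.7721; e^(−k_a t) = e^(−1.45×2.604) = 0.02290.
D = 2.022 × (0.7721 − 0.02290) + 1.06 × 0.02290 = 1.515 + 0.02428 = 1.539 mg/L.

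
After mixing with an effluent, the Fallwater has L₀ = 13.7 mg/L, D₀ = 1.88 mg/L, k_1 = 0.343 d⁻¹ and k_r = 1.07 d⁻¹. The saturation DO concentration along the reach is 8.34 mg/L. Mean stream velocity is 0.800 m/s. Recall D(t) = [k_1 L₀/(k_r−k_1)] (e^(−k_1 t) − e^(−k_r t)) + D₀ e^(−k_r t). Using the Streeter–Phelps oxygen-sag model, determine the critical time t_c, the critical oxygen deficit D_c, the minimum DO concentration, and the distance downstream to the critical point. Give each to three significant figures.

t_c = [1/(k_r−k_1)] ln[(k_r/k_1)(1 − D₀(k_r−k_1)/(k_1 L₀))]
= [1/(1.07−0.343)] ln[(1.07/0.343)(1 − 1.88×0.7270/(0.343×13.7))]
= (1/0.7270) ln[3.120 × 0.7091] = 1.376 × ln(2.212) = 1.376 × 0.7940 = 1.092 d.
D_c = (k_1/k_r) L₀ e^(−k_1 t_c) = (0.343/1.07) × 13.7 × e^(−0.343×1.092) = 0.3206 × 13.7 × 0.6876 = 3.020 mg/L.
Minimum DO = C_s − D_c = 8.34 − 3.020 = 5.320 mg/L.
x_c = v t_c = 0.800 m/s × 1.092 d × 86400 s/d = 75490 m ≈ 75.5 km.

t_c ≈ 1.09 d; D_c ≈ 3.02 mg/L; min DO ≈ 5.32 mg/L; x_c ≈ 75.5 km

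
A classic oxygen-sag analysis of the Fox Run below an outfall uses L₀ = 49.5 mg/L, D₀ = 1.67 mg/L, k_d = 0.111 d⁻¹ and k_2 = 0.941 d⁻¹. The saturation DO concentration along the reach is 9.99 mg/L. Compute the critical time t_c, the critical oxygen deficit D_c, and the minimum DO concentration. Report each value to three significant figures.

t_c ≈ 2.22 d; D_c ≈ 4.56 mg/L; min DO ≈ 5.43 mg/L

At the critical point dD/dt = 0, so k_d L₀ e^(−k_d t) = k_2 D. Substituting D(t) from the Streeter–Phelps equation and solving for t gives
t_c = ln[(k_2/k_d)(1 − D₀(k_2−k_d)/(k_d L₀))] / (k_2−k_d).
Here k_2−k_d = 0.8300 d⁻¹ and 1 − D₀(k_2−k_d)/(k_d L₀) = 1 − 1.67×0.8300/(0.111×49.5) = 0.7477, so
t_c = ln(8.477 × 0.7477) / 0.8300 = 1.847 / 0.8300 = 2.225 d.
D_c = (k_d/k_2) L₀ e^(−k_d t_c) = (0.111/0.941) × 49.5 × e^(−0.111×2.225) = 0.1180 × 49.5 × 0.7812 = 4.561 mg/L.
Minimum DO = C_s − D_c = 9.99 − 4.561 = 5.429 mg/L.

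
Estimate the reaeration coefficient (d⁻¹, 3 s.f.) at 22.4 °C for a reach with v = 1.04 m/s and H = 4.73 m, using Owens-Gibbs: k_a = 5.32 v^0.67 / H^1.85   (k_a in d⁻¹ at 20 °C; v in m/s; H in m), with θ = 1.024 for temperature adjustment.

k_a ≈ 0.326 d⁻¹

k_a(20) = 5.32 × 1.04^0.67 / 4.73^1.85 = 5.32 × 1.027 / 17.72 = 0.3082 d⁻¹.
k_a(22.4) = 0.3082 × 1.024^(22.4−20) = 0.3082 × 1.059 = 0.3263 d⁻¹.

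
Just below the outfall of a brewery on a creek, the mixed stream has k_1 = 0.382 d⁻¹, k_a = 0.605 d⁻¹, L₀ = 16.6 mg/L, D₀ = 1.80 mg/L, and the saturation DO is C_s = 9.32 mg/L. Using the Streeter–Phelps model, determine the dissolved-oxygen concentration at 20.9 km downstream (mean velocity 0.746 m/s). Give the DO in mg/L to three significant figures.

Travel time t = x/v = 20.9 km / (0.746 m/s) = 20900 m / 0.746 m/s = 28020 s = 0.3243 d.
k_1 L₀/(k_a−k_1) = 0.382×16.6/(0.605−0.382) = 6.341/0.2230 = 28.44 mg/L.
e^(−k_1 t) = e^(−0.382×0.3243) = 0.8835; e^(−k_a t) = e^(−0.605×0.3243) = 0.8219.
D = 28.44 × (0.8835 − 0.8219) + 1.80 × 0.8219 = 1.753 + 1.479 = 3.232 mg/L.
DO = C_s − D = 9.32 − 3.232 = 6.088 mg/L.

DO ≈ 6.09 mg/L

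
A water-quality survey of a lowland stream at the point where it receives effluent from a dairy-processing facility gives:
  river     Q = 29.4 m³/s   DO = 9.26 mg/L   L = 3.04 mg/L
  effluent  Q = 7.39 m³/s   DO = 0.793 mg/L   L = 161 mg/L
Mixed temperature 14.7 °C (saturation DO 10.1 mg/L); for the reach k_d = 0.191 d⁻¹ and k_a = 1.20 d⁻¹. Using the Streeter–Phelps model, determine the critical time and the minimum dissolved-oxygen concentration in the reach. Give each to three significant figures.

t_c ≈ 1.34 d; minimum DO ≈ 5.81 mg/L

Mixed DO = (29.4×9.26 + 7.39×0.793)/(29.4+7.39) = 278.1/36.79 = 7.559 mg/L.
Mixed L₀ = (29.4×3.04 + 7.39×161)/(36.79) = 1279/36.79 = 34.77 mg/L.
Initial deficit D₀ = C_s − DO₀ = 10.1 − 7.559 = 2.541 mg/L.
t_c = (1/1.009) ln[(1.20/0.191)(1 − 2.541×1.009/(0.191×34.77))] = 0.9911 × ln(3.857) = 1.338 d.
D_c = (0.191/1.20) × 34.77 × e^(−0.191×1.338) = 0.1592 × 34.77 × 0.7745 = 4.286 mg/L.
Minimum DO = 10.1 − 4.286 = 5.814 mg/L.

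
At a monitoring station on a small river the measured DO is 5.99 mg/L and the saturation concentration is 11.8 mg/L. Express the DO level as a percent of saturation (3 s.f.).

% saturation = C/C_s × 100 = 5.99/11.8 × 100 = 50.8 %.

50.8 % saturation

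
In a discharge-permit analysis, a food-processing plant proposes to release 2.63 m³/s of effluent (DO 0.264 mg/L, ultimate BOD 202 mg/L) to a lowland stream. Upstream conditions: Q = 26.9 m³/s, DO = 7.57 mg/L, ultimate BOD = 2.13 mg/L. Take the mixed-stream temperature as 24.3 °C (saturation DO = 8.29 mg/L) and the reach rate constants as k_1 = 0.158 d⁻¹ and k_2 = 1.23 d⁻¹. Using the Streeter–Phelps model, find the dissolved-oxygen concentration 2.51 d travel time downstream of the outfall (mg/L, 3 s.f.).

DO ≈ 6.39 mg/L

Mixed DO = (26.9×7.57 + 2.63×0.264)/(26.9+2.63) = 204.3/29.53 = 6.919 mg/L.
Mixed L₀ = (26.9×2.13 + 2.63×202)/(29.53) = 588.6/29.53 = 19.93 mg/L.
Initial deficit D₀ = C_s − DO₀ = 8.29 − 6.919 = 1.371 mg/L.
D(2.51) = [0.158×19.93/(1.23−0.158)](e^(−0.158×2.51) − e^(−1.23×2.51)) + 1.371 e^(−1.23×2.51)
= 2.938 × (0.6726 − 0.04562) + 1.371 × 0.04562 = 1.904 mg/L.
DO = 8.29 − 1.904 = 6.386 mg/L.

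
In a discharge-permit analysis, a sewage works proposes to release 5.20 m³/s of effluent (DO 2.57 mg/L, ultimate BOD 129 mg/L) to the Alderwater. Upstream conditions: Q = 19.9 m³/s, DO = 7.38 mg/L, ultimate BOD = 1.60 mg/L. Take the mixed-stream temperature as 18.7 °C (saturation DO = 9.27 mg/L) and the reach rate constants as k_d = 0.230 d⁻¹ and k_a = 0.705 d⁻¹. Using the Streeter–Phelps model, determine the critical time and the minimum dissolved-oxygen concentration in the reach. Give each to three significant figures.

t_c ≈ 1.85 d; minimum DO ≈ 3.31 mg/L

Mixed DO = (19.9×7.38 + 5.20×2.57)/(19.9+5.20) = 160.2/25.10 = 6.384 mg/L.
Mixed L₀ = (19.9×1.60 + 5.20×129)/(25.10) = 702.6/25.10 = 27.99 mg/L.
Initial deficit D₀ = C_s − DO₀ = 9.27 − 6.384 = 2.886 mg/L.
t_c = (1/0.4750) ln[(0.705/0.230)(1 − 2.886×0.4750/(0.230×27.99))] = 2.105 × ln(2.412) = 1.854 d.
D_c = (0.230/0.705) × 27.99 × e^(−0.230×1.854) = 0.3262 × 27.99 × 0.6528 = 5.962 mg/L.
Minimum DO = 9.27 − 5.962 = 3.308 mg/L.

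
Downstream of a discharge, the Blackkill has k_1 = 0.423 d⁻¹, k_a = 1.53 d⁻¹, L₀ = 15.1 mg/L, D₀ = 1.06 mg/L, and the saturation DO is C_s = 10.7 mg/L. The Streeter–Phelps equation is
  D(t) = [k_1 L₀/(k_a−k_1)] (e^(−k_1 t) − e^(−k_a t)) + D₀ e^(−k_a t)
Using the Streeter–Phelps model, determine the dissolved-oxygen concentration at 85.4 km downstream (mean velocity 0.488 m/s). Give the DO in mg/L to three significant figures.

DO ≈ 8.46 mg/L

Travel time t = x/v = 85.4 km / (0.488 m/s) = 85400 m / 0.488 m/s = 175000 s = 2.025 d.
k_1 L₀/(k_a−k_1) = 0.423×15.1/(1.53−0.423) = 6.387/1.107 = 5.770 mg/L.
e^(−k_1 t) = e^(−0.423×2.025) = 0.4245; e^(−k_a t) = e^(−1.53×2.025) = 0.04510.
D = 5.770 × (0.4245 − 0.04510) + 1.06 × 0.04510 = 2.189 + 0.04780 = 2.237 mg/L.
DO = C_s − D = 10.7 − 2.237 = 8.463 mg/L.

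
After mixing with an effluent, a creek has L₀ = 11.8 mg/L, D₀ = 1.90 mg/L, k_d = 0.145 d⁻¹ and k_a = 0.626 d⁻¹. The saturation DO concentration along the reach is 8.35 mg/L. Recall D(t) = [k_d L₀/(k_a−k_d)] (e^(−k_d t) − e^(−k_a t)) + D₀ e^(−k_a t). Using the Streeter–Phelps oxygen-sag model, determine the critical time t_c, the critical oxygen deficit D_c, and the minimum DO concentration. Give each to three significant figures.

With k_a/k_d = 4.317 and 1 − D₀(k_a−k_d)/(k_d L₀) = 0.4659,
t_c = ln(4.317 × 0.4659) / (0.626 − 0.145) = ln(2.011) / 0.4810 = 0.6988/0.4810 = 1.453 d.
D_c = (k_d/k_a) L₀ e^(−k_d t_c) = (0.145/0.626) × 11.8 × e^(−0.145×1.453) = 0.2316 × 11.8 × 0.8101 = 2.214 mg/L.
Minimum DO = C_s − D_c = 8.35 − 2.214 = 6.136 mg/L.

t_c ≈ 1.45 d; D_c ≈ 2.21 mg/L; min DO ≈ 6.14 mg/L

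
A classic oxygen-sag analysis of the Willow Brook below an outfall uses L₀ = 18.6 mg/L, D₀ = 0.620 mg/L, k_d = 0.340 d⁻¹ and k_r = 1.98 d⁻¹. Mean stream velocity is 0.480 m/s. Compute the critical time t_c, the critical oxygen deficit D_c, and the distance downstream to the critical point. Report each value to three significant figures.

t_c ≈ 0.967 d; D_c ≈ 2.30 mg/L; x_c ≈ 40.1 km

At the critical point dD/dt = 0, so k_d L₀ e^(−k_d t) = k_r D. Substituting D(t) from the Streeter–Phelps equation and solving for t gives
t_c = ln[(k_r/k_d)(1 − D₀(k_r−k_d)/(k_d L₀))] / (k_r−k_d).
Here k_r−k_d = 1.640 d⁻¹ and 1 − D₀(k_r−k_d)/(k_d L₀) = 1 − 0.620×1.640/(0.340×18.6) = 0.8392, so
t_c = ln(5.824 × 0.8392) / 1.640 = 1.587 / 1.640 = 0.9675 d.
D_c = (k_d/k_r) L₀ e^(−k_d t_c) = (0.340/1.98) × 18.6 × e^(−0.340×0.9675) = 0.1717 × 18.6 × 0.7197 = 2.299 mg/L.
x_c = v t_c = 0.480 m/s × 0.9675 d × 86400 s/d = 40120 m ≈ 40.1 km.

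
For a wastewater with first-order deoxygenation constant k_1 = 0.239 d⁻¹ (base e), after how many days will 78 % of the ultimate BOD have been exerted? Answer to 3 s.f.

y/L₀ = 1 − e^(−k_1 t) = 0.78 ⇒ e^(−k_1 t) = 0.220
t = −ln(0.220) / 0.239 = 1.514 / 0.239 = 6.335 d.

t ≈ 6.34 d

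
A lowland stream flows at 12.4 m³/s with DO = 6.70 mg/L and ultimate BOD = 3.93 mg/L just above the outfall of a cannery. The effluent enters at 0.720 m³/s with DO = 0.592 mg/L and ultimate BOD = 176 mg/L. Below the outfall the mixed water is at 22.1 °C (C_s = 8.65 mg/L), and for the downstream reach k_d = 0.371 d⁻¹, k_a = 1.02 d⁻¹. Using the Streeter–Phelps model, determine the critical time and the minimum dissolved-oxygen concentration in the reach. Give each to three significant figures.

t_c ≈ 1.01 d; minimum DO ≈ 5.31 mg/L

Mixed DO = (12.4×6.70 + 0.720×0.592)/(12.4+0.720) = 83.51/13.12 = 6.365 mg/L.
Mixed L₀ = (12.4×3.93 + 0.720×176)/(13.12) = 175.5/13.12 = 13.37 mg/L.
Initial deficit D₀ = C_s − DO₀ = 8.65 − 6.365 = 2.285 mg/L.
t_c = (1/0.6490) ln[(1.02/0.371)(1 − 2.285×0.6490/(0.371×13.37))] = 1.541 × ln(1.927) = 1.011 d.
D_c = (0.371/1.02) × 13.37 × e^(−0.371×1.011) = 0.3637 × 13.37 × 0.6872 = 3.343 mg/L.
Minimum DO = 8.65 − 3.343 = 5.307 mg/L.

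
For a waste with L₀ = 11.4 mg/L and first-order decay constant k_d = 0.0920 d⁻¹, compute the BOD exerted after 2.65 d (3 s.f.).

y_t = L₀(1 − e^(−k_d t)) = 11.4 × (1 − e^(−0.0920×2.65))
= 11.4 × (1 − 0.7836) = 11.4 × 0.2164 = 2.466 mg/L.

y ≈ 2.47 mg/L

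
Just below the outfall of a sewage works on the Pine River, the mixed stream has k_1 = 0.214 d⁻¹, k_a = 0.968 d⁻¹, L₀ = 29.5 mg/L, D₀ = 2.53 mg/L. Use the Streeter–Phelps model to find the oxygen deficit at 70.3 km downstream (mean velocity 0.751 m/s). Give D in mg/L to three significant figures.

Travel time t = x/v = 70.3 km / (0.751 m/s) = 70300 m / 0.751 m/s = 93610 s = 1.083 d.
k_1 L₀/(k_a−k_1) = 0.214×29.5/(0.968−0.214) = 6.313/0.7540 = 8.373 mg/L.
e^(−k_1 t) = e^(−0.214×1.083) = 0.7931; e^(−k_a t) = e^(−0.968×1.083) = 0.3504.
D = 8.373 × (0.7931 − 0.3504) + 2.53 × 0.3504 = 3.707 + 0.8864 = 4.593 mg/L.

D ≈ 4.59 mg/L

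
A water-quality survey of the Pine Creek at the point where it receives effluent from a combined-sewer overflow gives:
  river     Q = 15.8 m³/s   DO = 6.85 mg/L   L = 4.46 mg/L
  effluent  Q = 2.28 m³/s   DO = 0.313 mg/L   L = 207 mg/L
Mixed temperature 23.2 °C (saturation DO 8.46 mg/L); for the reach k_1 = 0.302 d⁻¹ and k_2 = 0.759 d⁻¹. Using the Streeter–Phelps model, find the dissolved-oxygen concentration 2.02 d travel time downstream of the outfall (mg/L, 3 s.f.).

DO ≈ 1.44 mg/L

Mixed DO = (15.8×6.85 + 2.28×0.313)/(15.8+2.28) = 108.9/18.08 = 6.026 mg/L.
Mixed L₀ = (15.8×4.46 + 2.28×207)/(18.08) = 542.4/18.08 = 30.00 mg/L.
Initial deficit D₀ = C_s − DO₀ = 8.46 − 6.026 = 2.434 mg/L.
D(2.02) = [0.302×30.00/(0.759−0.302)](e^(−0.302×2.02) − e^(−0.759×2.02)) + 2.434 e^(−0.759×2.02)
= 19.83 × (0.5433 − 0.2158) + 2.434 × 0.2158 = 7.018 mg/L.
DO = 8.46 − 7.018 = 1.442 mg/L.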